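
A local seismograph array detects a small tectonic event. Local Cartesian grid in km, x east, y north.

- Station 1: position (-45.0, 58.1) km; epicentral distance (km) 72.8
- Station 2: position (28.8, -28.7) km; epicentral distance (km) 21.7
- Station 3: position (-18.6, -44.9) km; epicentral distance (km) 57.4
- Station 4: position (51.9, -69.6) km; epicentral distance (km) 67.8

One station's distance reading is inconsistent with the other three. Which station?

Station 1

Solve using three stations at a time. Using Station 2, Station 3, Station 4 (subtract circle equations pairwise → linear system) gives (x, y) ≈ (24.9, -7.5).
Distances from that point to each station vs reported:
  Station 1: calculated 95.8 vs reported 72.8 → residual 23.0 km
  Station 2: calculated 21.6 vs reported 21.7 → residual 0.1 km
  Station 3: calculated 57.4 vs reported 57.4 → residual 0.0 km
  Station 4: calculated 67.8 vs reported 67.8 → residual 0.0 km
Station 2, Station 3, Station 4 are mutually consistent (residuals ≈ 0); Station 1 is off by 23.0 km.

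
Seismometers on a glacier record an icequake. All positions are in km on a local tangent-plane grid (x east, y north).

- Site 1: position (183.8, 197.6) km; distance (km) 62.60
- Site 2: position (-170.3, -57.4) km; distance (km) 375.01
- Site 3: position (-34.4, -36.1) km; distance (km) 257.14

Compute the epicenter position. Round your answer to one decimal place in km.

Circle about each station: (x − 183.8)² + (y − 197.6)² = 62.60²; (x + 170.3)² + (y + 57.4)² = 375.01²; (x + 34.4)² + (y + 36.1)² = 257.14².
Subtracting the Site 1 equation from the Site 2 and Site 3 equations removes the quadratic terms:
-708.2 x − 510.0 y = -177245.09
-436.4 x − 467.4 y = -132543.85
Solving the 2×2 system: x ≈ 140.6, y ≈ 152.3 km.

x ≈ 140.6 km, y ≈ 152.3 km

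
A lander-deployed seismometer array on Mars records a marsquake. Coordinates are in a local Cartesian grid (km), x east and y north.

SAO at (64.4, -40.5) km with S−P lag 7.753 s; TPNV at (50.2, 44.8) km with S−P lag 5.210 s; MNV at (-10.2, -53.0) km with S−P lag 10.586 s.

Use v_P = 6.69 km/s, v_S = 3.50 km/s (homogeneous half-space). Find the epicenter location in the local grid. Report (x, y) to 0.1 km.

Distance from S−P lag: d = Δt · v_P v_S / (v_P − v_S) = Δt · (6.69·3.50)/(6.69−3.50) ≈ 7.3401·Δt.
So d_SAO = 56.91, d_TPNV = 38.24, d_MNV = 77.70 km.
Circle about each station: (x − 64.4)² + (y + 40.5)² = 56.91²; (x − 50.2)² + (y − 44.8)² = 38.24²; (x + 10.2)² + (y + 53.0)² = 77.70².
Subtracting the SAO equation from the TPNV and MNV equations removes the quadratic terms:
-28.4 x + 170.6 y = 515.92
-149.2 x − 25.0 y = -5673.11
Solving the 2×2 system: x ≈ 36.5, y ≈ 9.1 km.
Check against SAO (with the unrounded x, y): √((x − 64.4)²+(y + 40.5)²) = 56.91 ≈ 56.91 km. ✓

x ≈ 36.5 km, y ≈ 9.1 km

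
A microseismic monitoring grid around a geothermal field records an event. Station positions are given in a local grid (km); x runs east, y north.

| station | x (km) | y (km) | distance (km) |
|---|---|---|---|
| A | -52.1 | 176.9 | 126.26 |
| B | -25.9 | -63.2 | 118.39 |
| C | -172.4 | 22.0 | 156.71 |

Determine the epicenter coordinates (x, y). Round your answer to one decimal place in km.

x ≈ -19.2 km, y ≈ 55.0 km

Circle about each station: (x + 52.1)² + (y − 176.9)² = 126.26²; (x + 25.9)² + (y + 63.2)² = 118.39²; (x + 172.4)² + (y − 22.0)² = 156.71².
Subtracting the A equation from the B and C equations removes the quadratic terms:
52.4 x − 480.2 y = -27417.57
-240.6 x − 309.8 y = -12418.70
Solving the 2×2 system: x ≈ -19.2, y ≈ 55.0 km.
Check against A (with the unrounded x, y): √((x + 52.1)²+(y − 176.9)²) = 126.26 ≈ 126.26 km. ✓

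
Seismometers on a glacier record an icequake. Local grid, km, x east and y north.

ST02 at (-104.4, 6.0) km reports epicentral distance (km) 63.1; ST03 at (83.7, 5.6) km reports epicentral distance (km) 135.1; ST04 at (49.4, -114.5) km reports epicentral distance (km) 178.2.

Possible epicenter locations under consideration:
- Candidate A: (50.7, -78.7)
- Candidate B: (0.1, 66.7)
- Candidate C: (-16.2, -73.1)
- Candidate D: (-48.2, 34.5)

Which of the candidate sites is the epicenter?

Candidate D

For each candidate, compare |candidate − station| to the reported distance:
Candidate A: residuals ST02 113.6, ST03 44.6, ST04 142.4 → max 142.4 km
Candidate B: residuals ST02 57.8, ST03 31.6, ST04 9.6 → max 57.8 km
Candidate C: residuals ST02 55.4, ST03 7.9, ST04 100.6 → max 100.6 km
Candidate D: residuals ST02 0.1, ST03 0.1, ST04 0.1 → max 0.1 km
Only Candidate D has all residuals ≈ 0.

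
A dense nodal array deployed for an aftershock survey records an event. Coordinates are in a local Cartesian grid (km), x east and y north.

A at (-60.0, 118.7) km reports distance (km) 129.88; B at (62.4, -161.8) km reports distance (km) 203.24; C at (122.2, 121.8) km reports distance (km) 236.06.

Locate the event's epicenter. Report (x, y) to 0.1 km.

Circle about each station: (x + 60.0)² + (y − 118.7)² = 129.88²; (x − 62.4)² + (y + 161.8)² = 203.24²; (x − 122.2)² + (y − 121.8)² = 236.06².
Subtracting the A equation from the B and C equations removes the quadratic terms:
244.8 x − 561.0 y = -12054.37
364.4 x + 6.2 y = -26777.12
Solving the 2×2 system: x ≈ -73.3, y ≈ -10.5 km.

-73.3 km east, -10.5 km north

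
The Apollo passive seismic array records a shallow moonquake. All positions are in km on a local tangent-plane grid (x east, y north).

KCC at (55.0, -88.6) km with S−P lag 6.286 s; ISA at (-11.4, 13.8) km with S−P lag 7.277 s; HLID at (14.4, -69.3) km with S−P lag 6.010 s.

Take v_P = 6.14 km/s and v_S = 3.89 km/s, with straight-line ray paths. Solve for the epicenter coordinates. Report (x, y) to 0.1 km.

Distance from S−P lag: d = Δt · v_P v_S / (v_P − v_S) = Δt · (6.14·3.89)/(6.14−3.89) ≈ 10.6154·Δt.
So d_KCC = 66.73, d_ISA = 77.25, d_HLID = 63.80 km.
Circle about each station: (x − 55.0)² + (y + 88.6)² = 66.73²; (x + 11.4)² + (y − 13.8)² = 77.25²; (x − 14.4)² + (y + 69.3)² = 63.80².
Subtracting pairs of circle equations eliminates x²+y² and gives linear equations (the radical axes):
-132.8 x + 204.8 y = -12069.23
-81.2 x + 38.6 y = -5482.66
Solving the 2×2 system: x ≈ 57.1, y ≈ -21.9 km.

(57.1, -21.9)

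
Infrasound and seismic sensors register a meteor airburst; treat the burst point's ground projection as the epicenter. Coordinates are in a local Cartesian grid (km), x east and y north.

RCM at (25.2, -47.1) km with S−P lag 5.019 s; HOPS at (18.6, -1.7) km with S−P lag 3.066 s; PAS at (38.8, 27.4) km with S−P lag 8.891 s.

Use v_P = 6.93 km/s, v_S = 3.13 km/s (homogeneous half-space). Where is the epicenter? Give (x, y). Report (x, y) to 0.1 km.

Distance from S−P lag: d = Δt · v_P v_S / (v_P − v_S) = Δt · (6.93·3.13)/(6.93−3.13) ≈ 5.7081·Δt.
So d_RCM = 28.65, d_HOPS = 17.50, d_PAS = 50.75 km.
Circle about each station: (x − 25.2)² + (y + 47.1)² = 28.65²; (x − 18.6)² + (y + 1.7)² = 17.50²; (x − 38.8)² + (y − 27.4)² = 50.75².
Subtracting the RCM equation from the HOPS and PAS equations removes the quadratic terms:
-13.2 x + 90.8 y = -1990.03
27.2 x + 149.0 y = -2351.99
Solving the 2×2 system: x ≈ 18.7, y ≈ -19.2 km.

18.7 km east, -19.2 km north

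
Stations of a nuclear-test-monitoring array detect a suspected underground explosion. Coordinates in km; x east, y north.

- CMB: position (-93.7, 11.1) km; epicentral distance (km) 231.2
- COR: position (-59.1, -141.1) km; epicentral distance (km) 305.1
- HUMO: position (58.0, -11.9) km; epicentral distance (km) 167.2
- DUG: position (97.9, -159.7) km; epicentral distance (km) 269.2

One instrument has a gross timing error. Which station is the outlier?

HUMO

Solve using three stations at a time. Using CMB, COR, DUG (subtract circle equations pairwise → linear system) gives (x, y) ≈ (115.8, 108.9).
Distances from that point to each station vs reported:
  CMB: calculated 231.2 vs reported 231.2 → residual 0.0 km
  COR: calculated 305.1 vs reported 305.1 → residual 0.0 km
  HUMO: calculated 133.9 vs reported 167.2 → residual 33.3 km
  DUG: calculated 269.2 vs reported 269.2 → residual 0.0 km
CMB, COR, DUG are mutually consistent (residuals ≈ 0); HUMO is off by 33.3 km.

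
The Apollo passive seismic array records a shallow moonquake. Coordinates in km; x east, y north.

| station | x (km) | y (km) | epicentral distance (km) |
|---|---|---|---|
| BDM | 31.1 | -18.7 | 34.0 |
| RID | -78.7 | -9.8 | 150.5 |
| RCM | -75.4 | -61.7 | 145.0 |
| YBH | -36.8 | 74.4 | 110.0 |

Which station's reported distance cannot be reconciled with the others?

RID

Solve using three stations at a time. Using BDM, RCM, YBH (subtract circle equations pairwise → linear system) gives (x, y) ≈ (51.4, 8.6).
Distances from that point to each station vs reported:
  BDM: calculated 34.1 vs reported 34.0 → residual 0.1 km
  RID: calculated 131.4 vs reported 150.5 → residual 19.1 km
  RCM: calculated 145.0 vs reported 145.0 → residual 0.0 km
  YBH: calculated 110.0 vs reported 110.0 → residual 0.0 km
BDM, RCM, YBH are mutually consistent (residuals ≈ 0); RID is off by 19.1 km.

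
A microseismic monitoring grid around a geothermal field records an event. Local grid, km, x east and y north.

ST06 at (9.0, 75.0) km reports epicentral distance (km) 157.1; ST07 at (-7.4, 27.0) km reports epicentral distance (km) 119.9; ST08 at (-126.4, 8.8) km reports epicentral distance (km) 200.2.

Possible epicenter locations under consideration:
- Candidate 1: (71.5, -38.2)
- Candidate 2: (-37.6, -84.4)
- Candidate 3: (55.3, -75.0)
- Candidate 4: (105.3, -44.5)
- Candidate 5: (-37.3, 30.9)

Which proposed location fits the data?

For each candidate, compare |candidate − station| to the reported distance:
Candidate 1: residuals ST06 27.8, ST07 17.5, ST08 3.2 → max 27.8 km
Candidate 2: residuals ST06 9.0, ST07 4.5, ST08 71.5 → max 71.5 km
Candidate 3: residuals ST06 0.1, ST07 0.2, ST08 0.1 → max 0.2 km
Candidate 4: residuals ST06 3.6, ST07 13.6, ST08 37.6 → max 37.6 km
Candidate 5: residuals ST06 93.2, ST07 89.7, ST08 108.4 → max 108.4 km
Only Candidate 3 has all residuals ≈ 0.

Candidate 3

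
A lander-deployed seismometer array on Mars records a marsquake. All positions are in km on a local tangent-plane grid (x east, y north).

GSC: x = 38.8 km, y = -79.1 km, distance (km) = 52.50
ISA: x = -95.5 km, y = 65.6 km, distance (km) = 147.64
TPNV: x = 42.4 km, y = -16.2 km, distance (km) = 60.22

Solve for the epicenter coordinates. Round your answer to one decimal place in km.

Circle about each station: (x − 38.8)² + (y + 79.1)² = 52.50²; (x + 95.5)² + (y − 65.6)² = 147.64²; (x − 42.4)² + (y + 16.2)² = 60.22².
Subtracting the GSC equation from the ISA and TPNV equations removes the quadratic terms:
-268.6 x + 289.4 y = -13379.96
7.2 x + 125.8 y = -6572.25
Solving the 2×2 system: x ≈ -6.1, y ≈ -51.9 km.
Check against GSC (with the unrounded x, y): √((x − 38.8)²+(y + 79.1)²) = 52.50 ≈ 52.50 km. ✓

(-6.1, -51.9)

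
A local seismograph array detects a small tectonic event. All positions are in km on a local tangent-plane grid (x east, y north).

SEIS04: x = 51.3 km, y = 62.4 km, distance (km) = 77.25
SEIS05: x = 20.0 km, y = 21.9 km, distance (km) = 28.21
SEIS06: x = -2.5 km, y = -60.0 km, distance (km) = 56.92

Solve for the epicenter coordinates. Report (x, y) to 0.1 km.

Circle about each station: (x − 51.3)² + (y − 62.4)² = 77.25²; (x − 20.0)² + (y − 21.9)² = 28.21²; (x + 2.5)² + (y + 60.0)² = 56.92².
Subtracting the SEIS04 equation from the SEIS05 and SEIS06 equations removes the quadratic terms:
-62.6 x − 81.0 y = -474.08
-107.6 x − 244.8 y = -191.52
Solving the 2×2 system: x ≈ 15.2, y ≈ -5.9 km.

x ≈ 15.2 km, y ≈ -5.9 km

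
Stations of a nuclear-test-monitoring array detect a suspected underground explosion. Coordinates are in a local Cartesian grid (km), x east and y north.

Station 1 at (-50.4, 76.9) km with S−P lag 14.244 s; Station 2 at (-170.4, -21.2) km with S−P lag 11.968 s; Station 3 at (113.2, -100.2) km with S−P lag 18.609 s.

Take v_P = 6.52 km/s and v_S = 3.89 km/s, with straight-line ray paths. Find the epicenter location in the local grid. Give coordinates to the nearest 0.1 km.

Distance from S−P lag: d = Δt · v_P v_S / (v_P − v_S) = Δt · (6.52·3.89)/(6.52−3.89) ≈ 9.6437·Δt.
So d_Station 1 = 137.36, d_Station 2 = 115.42, d_Station 3 = 179.46 km.
Circle about each station: (x + 50.4)² + (y − 76.9)² = 137.36²; (x + 170.4)² + (y + 21.2)² = 115.42²; (x − 113.2)² + (y + 100.2)² = 179.46².
Subtracting pairs of circle equations eliminates x²+y² and gives linear equations (the radical axes):
-240.0 x − 196.2 y = 26577.82
327.2 x − 354.2 y = 1062.39
Solving the 2×2 system: x ≈ -61.7, y ≈ -60.0 km.

-61.7 km east, -60.0 km north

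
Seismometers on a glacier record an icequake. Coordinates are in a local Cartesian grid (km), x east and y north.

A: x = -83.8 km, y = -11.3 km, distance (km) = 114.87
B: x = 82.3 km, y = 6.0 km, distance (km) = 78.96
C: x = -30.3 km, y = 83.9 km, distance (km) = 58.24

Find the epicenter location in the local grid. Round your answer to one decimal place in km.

Circle about each station: (x + 83.8)² + (y + 11.3)² = 114.87²; (x − 82.3)² + (y − 6.0)² = 78.96²; (x + 30.3)² + (y − 83.9)² = 58.24².
Subtracting the A equation from the B and C equations removes the quadratic terms:
332.2 x + 34.6 y = 6619.60
107.0 x + 190.4 y = 10610.39
Solving the 2×2 system: x ≈ 15.0, y ≈ 47.3 km.
Check against A (with the unrounded x, y): √((x + 83.8)²+(y + 11.3)²) = 114.87 ≈ 114.87 km. ✓

15.0 km east, 47.3 km north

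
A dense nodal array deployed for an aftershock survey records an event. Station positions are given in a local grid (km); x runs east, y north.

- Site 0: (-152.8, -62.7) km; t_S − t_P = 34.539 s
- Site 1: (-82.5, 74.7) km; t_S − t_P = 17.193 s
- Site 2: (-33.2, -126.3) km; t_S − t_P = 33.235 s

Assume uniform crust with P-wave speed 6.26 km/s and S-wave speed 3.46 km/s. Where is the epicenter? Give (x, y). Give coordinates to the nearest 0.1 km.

42.8 km east, 119.3 km north

Distance from S−P lag: d = Δt · v_P v_S / (v_P − v_S) = Δt · (6.26·3.46)/(6.26−3.46) ≈ 7.7356·Δt.
So d_Site 0 = 267.18, d_Site 1 = 133.00, d_Site 2 = 257.09 km.
Circle about each station: (x + 152.8)² + (y + 62.7)² = 267.18²; (x + 82.5)² + (y − 74.7)² = 133.00²; (x + 33.2)² + (y + 126.3)² = 257.09².
Subtracting the Site 0 equation from the Site 1 and Site 2 equations removes the quadratic terms:
140.6 x + 274.8 y = 38803.36
239.2 x − 127.2 y = -4935.32
Solving the 2×2 system: x ≈ 42.8, y ≈ 119.3 km.
Check against Site 0 (with the unrounded x, y): √((x + 152.8)²+(y + 62.7)²) = 267.19 ≈ 267.18 km. ✓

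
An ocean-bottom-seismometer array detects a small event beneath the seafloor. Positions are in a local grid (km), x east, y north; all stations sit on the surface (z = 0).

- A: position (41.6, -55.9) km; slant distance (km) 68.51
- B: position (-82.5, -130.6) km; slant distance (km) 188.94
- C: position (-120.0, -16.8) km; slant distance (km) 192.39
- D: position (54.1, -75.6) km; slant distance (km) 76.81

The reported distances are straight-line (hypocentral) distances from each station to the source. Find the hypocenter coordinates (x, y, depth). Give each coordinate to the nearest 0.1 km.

Each station gives a sphere (x−x_i)² + (y−y_i)² + z² = d_i² (stations at z=0).
Subtracting the A sphere from B and C: z² cancels, leaving linear equations in x and y:
-248.2 x − 149.4 y = -11997.46
-323.2 x + 78.2 y = -22493.42
Solving: x ≈ 63.501, y ≈ -25.191 km (keep extra digits for the depth step; rounded: 63.5, -25.2).
Then from the A sphere: z² = 68.51² − (x − 41.6)² − (y + 55.9)² with x = 63.501, y = -25.191, so z ≈ 57.192 ≈ 57.2 km.

x ≈ 63.5 km, y ≈ -25.2 km, depth ≈ 57.2 km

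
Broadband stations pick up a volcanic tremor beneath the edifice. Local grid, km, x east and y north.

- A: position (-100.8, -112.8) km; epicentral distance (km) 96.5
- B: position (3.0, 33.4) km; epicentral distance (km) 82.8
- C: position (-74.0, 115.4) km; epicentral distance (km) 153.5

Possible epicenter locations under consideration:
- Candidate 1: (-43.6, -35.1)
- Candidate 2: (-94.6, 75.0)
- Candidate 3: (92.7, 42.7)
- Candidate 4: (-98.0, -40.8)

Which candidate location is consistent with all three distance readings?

For each candidate, compare |candidate − station| to the reported distance:
Candidate 1: residuals A 0.0, B 0.0, C 0.0 → max 0.0 km
Candidate 2: residuals A 91.4, B 23.3, C 108.2 → max 108.2 km
Candidate 3: residuals A 151.7, B 7.4, C 28.4 → max 151.7 km
Candidate 4: residuals A 24.4, B 42.5, C 4.5 → max 42.5 km
Only Candidate 1 has all residuals ≈ 0.

Candidate 1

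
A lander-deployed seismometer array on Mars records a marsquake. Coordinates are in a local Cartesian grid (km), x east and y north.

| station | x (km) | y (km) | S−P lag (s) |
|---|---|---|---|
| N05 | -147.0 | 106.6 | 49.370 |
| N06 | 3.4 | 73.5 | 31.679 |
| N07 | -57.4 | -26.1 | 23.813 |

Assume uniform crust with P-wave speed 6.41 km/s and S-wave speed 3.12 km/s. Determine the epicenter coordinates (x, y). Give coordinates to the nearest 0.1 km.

Distance from S−P lag: d = Δt · v_P v_S / (v_P − v_S) = Δt · (6.41·3.12)/(6.41−3.12) ≈ 6.0788·Δt.
So d_N05 = 300.11, d_N06 = 192.57, d_N07 = 144.75 km.
Circle about each station: (x + 147.0)² + (y − 106.6)² = 300.11²; (x − 3.4)² + (y − 73.5)² = 192.57²; (x + 57.4)² + (y + 26.1)² = 144.75².
Subtracting the N05 equation from the N06 and N07 equations removes the quadratic terms:
300.8 x − 66.2 y = 25424.06
179.2 x − 265.4 y = 40116.86
Solving the 2×2 system: x ≈ 60.2, y ≈ -110.5 km.

(60.2, -110.5)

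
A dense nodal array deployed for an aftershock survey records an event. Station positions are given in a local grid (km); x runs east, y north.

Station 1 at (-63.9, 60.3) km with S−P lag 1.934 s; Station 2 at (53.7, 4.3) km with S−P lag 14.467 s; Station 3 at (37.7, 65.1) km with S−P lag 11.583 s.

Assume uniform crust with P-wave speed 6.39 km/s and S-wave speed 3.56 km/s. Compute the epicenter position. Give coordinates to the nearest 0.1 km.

(-53.9, 48.4)

Distance from S−P lag: d = Δt · v_P v_S / (v_P − v_S) = Δt · (6.39·3.56)/(6.39−3.56) ≈ 8.0383·Δt.
So d_Station 1 = 15.55, d_Station 2 = 116.29, d_Station 3 = 93.11 km.
Circle about each station: (x + 63.9)² + (y − 60.3)² = 15.55²; (x − 53.7)² + (y − 4.3)² = 116.29²; (x − 37.7)² + (y − 65.1)² = 93.11².
Subtracting the Station 1 equation from the Station 2 and Station 3 equations removes the quadratic terms:
235.2 x − 112.0 y = -18098.68
203.2 x + 9.6 y = -10487.67
Solving the 2×2 system: x ≈ -53.9, y ≈ 48.4 km.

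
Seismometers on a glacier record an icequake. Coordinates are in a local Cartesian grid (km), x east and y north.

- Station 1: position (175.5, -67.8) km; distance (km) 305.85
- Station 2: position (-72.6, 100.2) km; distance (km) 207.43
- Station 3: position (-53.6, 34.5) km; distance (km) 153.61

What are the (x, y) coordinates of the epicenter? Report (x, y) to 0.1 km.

x ≈ -128.7 km, y ≈ -99.5 km

Circle about each station: (x − 175.5)² + (y + 67.8)² = 305.85²; (x + 72.6)² + (y − 100.2)² = 207.43²; (x + 53.6)² + (y − 34.5)² = 153.61².
Subtracting the Station 1 equation from the Station 2 and Station 3 equations removes the quadratic terms:
-496.2 x + 336.0 y = 30430.73
-458.2 x + 204.6 y = 38614.31
Solving the 2×2 system: x ≈ -128.7, y ≈ -99.5 km.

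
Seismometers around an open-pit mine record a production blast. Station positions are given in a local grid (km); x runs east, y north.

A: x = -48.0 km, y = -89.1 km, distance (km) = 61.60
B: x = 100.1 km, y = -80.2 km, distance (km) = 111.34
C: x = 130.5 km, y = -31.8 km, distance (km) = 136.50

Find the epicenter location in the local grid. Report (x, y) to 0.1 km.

-5.4 km east, -44.6 km north

Circle about each station: (x + 48.0)² + (y + 89.1)² = 61.60²; (x − 100.1)² + (y + 80.2)² = 111.34²; (x − 130.5)² + (y + 31.8)² = 136.50².
Subtracting the A equation from the B and C equations removes the quadratic terms:
296.2 x + 17.8 y = -2392.80
357.0 x + 114.6 y = -7039.01
Solving the 2×2 system: x ≈ -5.4, y ≈ -44.6 km.
Check against A (with the unrounded x, y): √((x + 48.0)²+(y + 89.1)²) = 61.60 ≈ 61.60 km. ✓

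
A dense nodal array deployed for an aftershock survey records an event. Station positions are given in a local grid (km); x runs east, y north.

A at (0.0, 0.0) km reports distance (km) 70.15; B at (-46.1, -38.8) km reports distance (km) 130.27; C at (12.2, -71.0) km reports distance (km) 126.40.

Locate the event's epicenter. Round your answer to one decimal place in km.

(49.4, 49.8)

Circle about each station: x² + y² = 70.15²; (x + 46.1)² + (y + 38.8)² = 130.27²; (x − 12.2)² + (y + 71.0)² = 126.40².
Subtracting pairs of circle equations eliminates x²+y² and gives linear equations (the radical axes):
-92.2 x − 77.6 y = -8418.60
24.4 x − 142.0 y = -5866.10
Solving the 2×2 system: x ≈ 49.4, y ≈ 49.8 km.
Check against A (with the unrounded x, y): √(x²+y²) = 70.14 ≈ 70.15 km. ✓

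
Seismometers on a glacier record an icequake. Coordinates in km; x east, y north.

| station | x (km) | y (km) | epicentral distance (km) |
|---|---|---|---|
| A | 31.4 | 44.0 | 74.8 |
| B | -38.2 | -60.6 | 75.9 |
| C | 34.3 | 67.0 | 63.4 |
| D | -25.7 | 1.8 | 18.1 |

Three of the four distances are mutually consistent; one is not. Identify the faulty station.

Solve using three stations at a time. Using A, B, D (subtract circle equations pairwise → linear system) gives (x, y) ≈ (-37.6, 15.3).
Distances from that point to each station vs reported:
  A: calculated 74.8 vs reported 74.8 → residual 0.0 km
  B: calculated 75.9 vs reported 75.9 → residual 0.0 km
  C: calculated 88.6 vs reported 63.4 → residual 25.2 km
  D: calculated 18.0 vs reported 18.1 → residual 0.1 km
A, B, D are mutually consistent (residuals ≈ 0); C is off by 25.2 km.

C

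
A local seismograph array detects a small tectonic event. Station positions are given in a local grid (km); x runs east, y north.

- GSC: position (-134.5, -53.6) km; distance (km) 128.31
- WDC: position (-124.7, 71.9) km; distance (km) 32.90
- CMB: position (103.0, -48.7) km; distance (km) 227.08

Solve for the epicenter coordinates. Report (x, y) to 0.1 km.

Circle about each station: (x + 134.5)² + (y + 53.6)² = 128.31²; (x + 124.7)² + (y − 71.9)² = 32.90²; (x − 103.0)² + (y + 48.7)² = 227.08².
Subtracting the GSC equation from the WDC and CMB equations removes the quadratic terms:
19.6 x + 251.0 y = 15137.54
475.0 x + 9.8 y = -43084.39
Solving the 2×2 system: x ≈ -92.1, y ≈ 67.5 km.
Check against GSC (with the unrounded x, y): √((x + 134.5)²+(y + 53.6)²) = 128.31 ≈ 128.31 km. ✓

(-92.1, 67.5)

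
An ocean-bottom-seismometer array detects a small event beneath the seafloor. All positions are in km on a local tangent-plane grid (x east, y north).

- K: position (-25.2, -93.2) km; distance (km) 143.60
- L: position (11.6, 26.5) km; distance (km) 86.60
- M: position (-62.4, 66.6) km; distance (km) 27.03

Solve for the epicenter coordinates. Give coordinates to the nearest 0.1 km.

Circle about each station: (x + 25.2)² + (y + 93.2)² = 143.60²; (x − 11.6)² + (y − 26.5)² = 86.60²; (x + 62.4)² + (y − 66.6)² = 27.03².
Subtracting pairs of circle equations eliminates x²+y² and gives linear equations (the radical axes):
73.6 x + 239.4 y = 4636.93
-74.4 x + 319.6 y = 18898.38
Solving the 2×2 system: x ≈ -73.6, y ≈ 42.0 km.

-73.6 km east, 42.0 km north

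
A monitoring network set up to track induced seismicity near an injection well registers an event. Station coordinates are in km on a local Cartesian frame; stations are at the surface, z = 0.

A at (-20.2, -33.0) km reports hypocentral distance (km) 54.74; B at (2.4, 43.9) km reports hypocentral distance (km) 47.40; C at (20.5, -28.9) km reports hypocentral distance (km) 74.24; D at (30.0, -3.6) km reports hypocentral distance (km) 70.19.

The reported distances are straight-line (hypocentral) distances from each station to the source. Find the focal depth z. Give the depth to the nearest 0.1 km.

11.6 km

Each station gives a sphere (x−x_i)² + (y−y_i)² + z² = d_i² (stations at z=0).
Subtracting the A sphere from B and C: z² cancels, leaving linear equations in x and y:
45.2 x + 153.8 y = 1185.64
81.4 x + 8.2 y = -2756.69
Solving: x ≈ -35.699, y ≈ 18.201 km (keep extra digits for the depth step; rounded: -35.7, 18.2).
Then from the A sphere: z² = 54.74² − (x + 20.2)² − (y + 33.0)² with x = -35.699, y = 18.201, so z ≈ 11.606 ≈ 11.6 km.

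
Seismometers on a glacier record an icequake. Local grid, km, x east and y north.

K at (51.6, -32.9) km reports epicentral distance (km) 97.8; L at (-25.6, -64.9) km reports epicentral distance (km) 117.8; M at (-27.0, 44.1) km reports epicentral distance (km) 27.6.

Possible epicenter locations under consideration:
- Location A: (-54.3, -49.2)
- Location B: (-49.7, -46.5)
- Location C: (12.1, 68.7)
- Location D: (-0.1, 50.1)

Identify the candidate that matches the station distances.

Location D

For each candidate, compare |candidate − station| to the reported distance:
Location A: residuals K 9.3, L 85.1, M 69.6 → max 85.1 km
Location B: residuals K 4.4, L 87.5, M 65.8 → max 87.5 km
Location C: residuals K 11.2, L 21.0, M 18.6 → max 21.0 km
Location D: residuals K 0.0, L 0.0, M 0.0 → max 0.0 km
Only Location D has all residuals ≈ 0.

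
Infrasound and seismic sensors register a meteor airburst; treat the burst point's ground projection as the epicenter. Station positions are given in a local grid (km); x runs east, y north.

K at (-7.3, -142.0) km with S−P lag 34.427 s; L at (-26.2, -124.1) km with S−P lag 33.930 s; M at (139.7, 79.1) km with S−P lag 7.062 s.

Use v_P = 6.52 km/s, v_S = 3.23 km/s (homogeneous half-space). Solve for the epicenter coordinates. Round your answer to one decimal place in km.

Distance from S−P lag: d = Δt · v_P v_S / (v_P − v_S) = Δt · (6.52·3.23)/(6.52−3.23) ≈ 6.4011·Δt.
So d_K = 220.37, d_L = 217.19, d_M = 45.20 km.
Circle about each station: (x + 7.3)² + (y + 142.0)² = 220.37²; (x + 26.2)² + (y + 124.1)² = 217.19²; (x − 139.7)² + (y − 79.1)² = 45.20².
Subtracting pairs of circle equations eliminates x²+y² and gives linear equations (the radical axes):
-37.8 x + 35.8 y = -2738.60
294.0 x + 442.2 y = 52075.51
Solving the 2×2 system: x ≈ 112.9, y ≈ 42.7 km.

x ≈ 112.9 km, y ≈ 42.7 km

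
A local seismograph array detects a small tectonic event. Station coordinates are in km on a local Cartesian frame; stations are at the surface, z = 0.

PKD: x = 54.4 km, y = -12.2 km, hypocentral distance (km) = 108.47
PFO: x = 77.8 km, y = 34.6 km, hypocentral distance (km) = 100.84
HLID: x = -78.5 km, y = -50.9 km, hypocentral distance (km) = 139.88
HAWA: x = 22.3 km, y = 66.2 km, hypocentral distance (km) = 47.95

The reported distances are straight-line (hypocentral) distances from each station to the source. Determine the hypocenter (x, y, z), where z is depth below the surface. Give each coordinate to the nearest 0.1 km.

Each station gives a sphere (x−x_i)² + (y−y_i)² + z² = d_i² (stations at z=0).
Subtracting the PKD sphere from PFO and HLID: z² cancels, leaving linear equations in x and y:
46.8 x + 93.6 y = 5738.84
-265.8 x − 77.4 y = -2155.81
Solving: x ≈ -11.404, y ≈ 67.014 km (keep extra digits for the depth step; rounded: -11.4, 67.0).
Then from the PKD sphere: z² = 108.47² − (x − 54.4)² − (y + 12.2)² with x = -11.404, y = 67.014, so z ≈ 34.069 ≈ 34.1 km.

x ≈ -11.4 km, y ≈ 67.0 km, depth ≈ 34.1 km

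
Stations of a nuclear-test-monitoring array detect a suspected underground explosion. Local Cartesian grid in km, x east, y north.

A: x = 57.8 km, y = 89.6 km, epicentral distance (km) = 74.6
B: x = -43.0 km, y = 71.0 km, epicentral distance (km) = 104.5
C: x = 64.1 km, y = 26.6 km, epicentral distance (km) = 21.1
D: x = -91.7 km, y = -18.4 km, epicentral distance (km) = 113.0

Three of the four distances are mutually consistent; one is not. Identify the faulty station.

Solve using three stations at a time. Using A, B, C (subtract circle equations pairwise → linear system) gives (x, y) ≈ (45.8, 16.0).
Distances from that point to each station vs reported:
  A: calculated 74.6 vs reported 74.6 → residual 0.0 km
  B: calculated 104.5 vs reported 104.5 → residual 0.0 km
  C: calculated 21.1 vs reported 21.1 → residual 0.0 km
  D: calculated 141.8 vs reported 113.0 → residual 28.8 km
A, B, C are mutually consistent (residuals ≈ 0); D is off by 28.8 km.

D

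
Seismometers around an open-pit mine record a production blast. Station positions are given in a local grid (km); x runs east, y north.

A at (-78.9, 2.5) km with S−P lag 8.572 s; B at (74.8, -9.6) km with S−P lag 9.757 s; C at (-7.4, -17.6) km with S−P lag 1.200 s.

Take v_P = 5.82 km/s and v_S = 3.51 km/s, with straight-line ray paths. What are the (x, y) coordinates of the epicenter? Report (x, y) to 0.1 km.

Distance from S−P lag: d = Δt · v_P v_S / (v_P − v_S) = Δt · (5.82·3.51)/(5.82−3.51) ≈ 8.8434·Δt.
So d_A = 75.81, d_B = 86.28, d_C = 10.61 km.
Circle about each station: (x + 78.9)² + (y − 2.5)² = 75.81²; (x − 74.8)² + (y + 9.6)² = 86.28²; (x + 7.4)² + (y + 17.6)² = 10.61².
Subtracting the A equation from the B and C equations removes the quadratic terms:
307.4 x − 24.2 y = -2241.34
143.0 x − 40.2 y = -232.36
Solving the 2×2 system: x ≈ -9.5, y ≈ -28.0 km.

(-9.5, -28.0)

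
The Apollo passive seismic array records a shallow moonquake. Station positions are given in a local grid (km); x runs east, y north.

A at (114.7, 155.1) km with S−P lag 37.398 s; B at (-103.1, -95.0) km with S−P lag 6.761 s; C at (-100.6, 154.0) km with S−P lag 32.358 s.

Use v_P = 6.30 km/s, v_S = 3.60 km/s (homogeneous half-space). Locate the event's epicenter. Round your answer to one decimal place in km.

-49.2 km east, -112.9 km north

Distance from S−P lag: d = Δt · v_P v_S / (v_P − v_S) = Δt · (6.30·3.60)/(6.30−3.60) ≈ 8.4000·Δt.
So d_A = 314.14, d_B = 56.79, d_C = 271.81 km.
Circle about each station: (x − 114.7)² + (y − 155.1)² = 314.14²; (x + 103.1)² + (y + 95.0)² = 56.79²; (x + 100.6)² + (y − 154.0)² = 271.81².
Subtracting pairs of circle equations eliminates x²+y² and gives linear equations (the radical axes):
-435.6 x − 500.2 y = 77901.35
-430.6 x − 2.2 y = 21427.52
Solving the 2×2 system: x ≈ -49.2, y ≈ -112.9 km.
Check against A (with the unrounded x, y): √((x − 114.7)²+(y − 155.1)²) = 314.14 ≈ 314.14 km. ✓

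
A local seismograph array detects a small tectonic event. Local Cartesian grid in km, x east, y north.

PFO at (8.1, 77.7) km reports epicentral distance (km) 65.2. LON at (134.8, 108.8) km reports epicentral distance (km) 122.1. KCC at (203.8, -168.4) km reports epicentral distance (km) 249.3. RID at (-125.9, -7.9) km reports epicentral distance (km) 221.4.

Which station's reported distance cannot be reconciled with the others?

RID

Solve using three stations at a time. Using PFO, LON, KCC (subtract circle equations pairwise → linear system) gives (x, y) ≈ (46.2, 24.8).
Distances from that point to each station vs reported:
  PFO: calculated 65.2 vs reported 65.2 → residual 0.0 km
  LON: calculated 122.1 vs reported 122.1 → residual 0.0 km
  KCC: calculated 249.3 vs reported 249.3 → residual 0.0 km
  RID: calculated 175.2 vs reported 221.4 → residual 46.2 km
PFO, LON, KCC are mutually consistent (residuals ≈ 0); RID is off by 46.2 km.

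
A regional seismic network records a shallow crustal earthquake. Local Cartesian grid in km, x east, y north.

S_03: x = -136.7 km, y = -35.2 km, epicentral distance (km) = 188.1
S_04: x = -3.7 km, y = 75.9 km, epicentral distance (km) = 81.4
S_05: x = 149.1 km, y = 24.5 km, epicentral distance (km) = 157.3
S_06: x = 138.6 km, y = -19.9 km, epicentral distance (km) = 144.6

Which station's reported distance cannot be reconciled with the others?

Solve using three stations at a time. Using S_04, S_05, S_06 (subtract circle equations pairwise → linear system) gives (x, y) ≈ (-5.4, -5.6).
Distances from that point to each station vs reported:
  S_03: calculated 134.6 vs reported 188.1 → residual 53.5 km
  S_04: calculated 81.5 vs reported 81.4 → residual 0.1 km
  S_05: calculated 157.4 vs reported 157.3 → residual 0.1 km
  S_06: calculated 144.7 vs reported 144.6 → residual 0.1 km
S_04, S_05, S_06 are mutually consistent (residuals ≈ 0); S_03 is off by 53.5 km.

S_03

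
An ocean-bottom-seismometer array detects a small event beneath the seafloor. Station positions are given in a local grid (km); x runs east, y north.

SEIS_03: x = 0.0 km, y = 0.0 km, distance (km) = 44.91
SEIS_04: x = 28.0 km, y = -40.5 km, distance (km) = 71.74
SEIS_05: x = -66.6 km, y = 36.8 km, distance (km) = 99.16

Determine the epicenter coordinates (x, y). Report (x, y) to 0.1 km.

32.4 km east, 31.1 km north

Circle about each station: x² + y² = 44.91²; (x − 28.0)² + (y + 40.5)² = 71.74²; (x + 66.6)² + (y − 36.8)² = 99.16².
Subtracting the SEIS_03 equation from the SEIS_04 and SEIS_05 equations removes the quadratic terms:
56.0 x − 81.0 y = -705.47
-133.2 x + 73.6 y = -2026.00
Solving the 2×2 system: x ≈ 32.4, y ≈ 31.1 km.
Check against SEIS_03 (with the unrounded x, y): √(x²+y²) = 44.92 ≈ 44.91 km. ✓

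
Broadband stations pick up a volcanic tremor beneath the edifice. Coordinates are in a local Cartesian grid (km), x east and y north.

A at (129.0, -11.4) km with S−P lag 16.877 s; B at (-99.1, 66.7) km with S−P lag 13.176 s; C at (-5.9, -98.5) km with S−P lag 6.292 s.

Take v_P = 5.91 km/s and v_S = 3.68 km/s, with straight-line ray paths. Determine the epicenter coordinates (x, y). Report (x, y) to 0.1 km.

(-32.5, -43.2)

Distance from S−P lag: d = Δt · v_P v_S / (v_P − v_S) = Δt · (5.91·3.68)/(5.91−3.68) ≈ 9.7528·Δt.
So d_A = 164.60, d_B = 128.50, d_C = 61.36 km.
Circle about each station: (x − 129.0)² + (y + 11.4)² = 164.60²; (x + 99.1)² + (y − 66.7)² = 128.50²; (x + 5.9)² + (y + 98.5)² = 61.36².
Subtracting the A equation from the B and C equations removes the quadratic terms:
-456.2 x + 156.2 y = 8079.65
-269.8 x − 174.2 y = 16294.21
Solving the 2×2 system: x ≈ -32.5, y ≈ -43.2 km.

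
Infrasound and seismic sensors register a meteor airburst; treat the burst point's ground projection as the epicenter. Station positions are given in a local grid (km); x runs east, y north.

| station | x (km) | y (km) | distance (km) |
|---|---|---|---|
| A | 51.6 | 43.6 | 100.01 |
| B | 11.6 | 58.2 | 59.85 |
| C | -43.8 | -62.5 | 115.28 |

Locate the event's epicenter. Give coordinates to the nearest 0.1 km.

Circle about each station: (x − 51.6)² + (y − 43.6)² = 100.01²; (x − 11.6)² + (y − 58.2)² = 59.85²; (x + 43.8)² + (y + 62.5)² = 115.28².
Subtracting pairs of circle equations eliminates x²+y² and gives linear equations (the radical axes):
-80.0 x + 29.2 y = 5378.26
-190.8 x − 212.2 y = -2026.31
Solving the 2×2 system: x ≈ -48.0, y ≈ 52.7 km.
Check against A (with the unrounded x, y): √((x − 51.6)²+(y − 43.6)²) = 100.01 ≈ 100.01 km. ✓

x ≈ -48.0 km, y ≈ 52.7 km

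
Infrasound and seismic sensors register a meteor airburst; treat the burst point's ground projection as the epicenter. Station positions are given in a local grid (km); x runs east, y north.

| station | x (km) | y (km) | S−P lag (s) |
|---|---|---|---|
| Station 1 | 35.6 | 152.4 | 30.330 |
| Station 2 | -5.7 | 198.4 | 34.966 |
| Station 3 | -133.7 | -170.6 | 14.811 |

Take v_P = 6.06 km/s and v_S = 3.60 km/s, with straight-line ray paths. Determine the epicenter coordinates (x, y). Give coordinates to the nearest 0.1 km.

(-16.4, -111.5)

Distance from S−P lag: d = Δt · v_P v_S / (v_P − v_S) = Δt · (6.06·3.60)/(6.06−3.60) ≈ 8.8683·Δt.
So d_Station 1 = 268.98, d_Station 2 = 310.09, d_Station 3 = 131.35 km.
Circle about each station: (x − 35.6)² + (y − 152.4)² = 268.98²; (x + 5.7)² + (y − 198.4)² = 310.09²; (x + 133.7)² + (y + 170.6)² = 131.35².
Subtracting pairs of circle equations eliminates x²+y² and gives linear equations (the radical axes):
-82.6 x + 92.0 y = -8903.64
-338.6 x − 646.0 y = 77584.35
Solving the 2×2 system: x ≈ -16.4, y ≈ -111.5 km.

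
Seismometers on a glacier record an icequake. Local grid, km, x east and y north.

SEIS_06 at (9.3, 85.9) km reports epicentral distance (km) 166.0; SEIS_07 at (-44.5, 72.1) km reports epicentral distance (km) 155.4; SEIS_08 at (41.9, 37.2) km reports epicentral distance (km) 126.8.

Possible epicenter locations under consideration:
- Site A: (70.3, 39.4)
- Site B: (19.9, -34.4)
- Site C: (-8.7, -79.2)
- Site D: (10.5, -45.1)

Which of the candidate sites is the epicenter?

Site C

For each candidate, compare |candidate − station| to the reported distance:
Site A: residuals SEIS_06 89.3, SEIS_07 36.0, SEIS_08 98.3 → max 98.3 km
Site B: residuals SEIS_06 45.2, SEIS_07 30.9, SEIS_08 51.9 → max 51.9 km
Site C: residuals SEIS_06 0.1, SEIS_07 0.1, SEIS_08 0.1 → max 0.1 km
Site D: residuals SEIS_06 35.0, SEIS_07 25.9, SEIS_08 38.7 → max 38.7 km
Only Site C has all residuals ≈ 0.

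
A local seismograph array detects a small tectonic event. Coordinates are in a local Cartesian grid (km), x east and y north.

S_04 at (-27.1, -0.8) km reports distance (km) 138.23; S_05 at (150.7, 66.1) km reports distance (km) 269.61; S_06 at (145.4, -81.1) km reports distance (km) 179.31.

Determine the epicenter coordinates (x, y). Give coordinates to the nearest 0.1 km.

(-24.3, -139.0)

Circle about each station: (x + 27.1)² + (y + 0.8)² = 138.23²; (x − 150.7)² + (y − 66.1)² = 269.61²; (x − 145.4)² + (y + 81.1)² = 179.31².
Subtracting pairs of circle equations eliminates x²+y² and gives linear equations (the radical axes):
355.6 x + 133.8 y = -27237.37
345.0 x − 160.6 y = 13938.78
Solving the 2×2 system: x ≈ -24.3, y ≈ -139.0 km.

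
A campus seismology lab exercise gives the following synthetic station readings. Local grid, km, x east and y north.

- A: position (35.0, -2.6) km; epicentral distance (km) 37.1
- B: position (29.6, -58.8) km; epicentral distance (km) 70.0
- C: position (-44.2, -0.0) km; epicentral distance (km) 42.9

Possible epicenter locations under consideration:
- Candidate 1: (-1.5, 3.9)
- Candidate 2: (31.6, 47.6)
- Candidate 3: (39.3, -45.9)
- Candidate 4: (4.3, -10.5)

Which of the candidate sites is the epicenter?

Candidate 1

For each candidate, compare |candidate − station| to the reported distance:
Candidate 1: residuals A 0.0, B 0.0, C 0.0 → max 0.0 km
Candidate 2: residuals A 13.2, B 36.4, C 46.6 → max 46.6 km
Candidate 3: residuals A 6.4, B 53.9, C 52.4 → max 53.9 km
Candidate 4: residuals A 5.4, B 15.5, C 6.7 → max 15.5 km
Only Candidate 1 has all residuals ≈ 0.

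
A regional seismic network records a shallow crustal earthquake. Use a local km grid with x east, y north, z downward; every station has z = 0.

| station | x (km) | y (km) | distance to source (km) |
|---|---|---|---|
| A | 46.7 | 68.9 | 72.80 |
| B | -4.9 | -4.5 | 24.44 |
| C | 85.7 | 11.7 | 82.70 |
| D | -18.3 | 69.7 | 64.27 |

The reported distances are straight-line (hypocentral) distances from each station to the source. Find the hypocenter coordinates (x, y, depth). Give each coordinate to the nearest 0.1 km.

x ≈ 4.5 km, y ≈ 11.7 km, depth ≈ 15.7 km

Each station gives a sphere (x−x_i)² + (y−y_i)² + z² = d_i² (stations at z=0).
Subtracting the A sphere from B and C: z² cancels, leaving linear equations in x and y:
-103.2 x − 146.8 y = -2181.31
78.0 x − 114.4 y = -986.17
Solving: x ≈ 4.505, y ≈ 11.692 km (keep extra digits for the depth step; rounded: 4.5, 11.7).
Then from the A sphere: z² = 72.80² − (x − 46.7)² − (y − 68.9)² with x = 4.505, y = 11.692, so z ≈ 15.706 ≈ 15.7 km.
Check against D (with the unrounded solution): distance 64.28 ≈ 64.27 km. ✓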